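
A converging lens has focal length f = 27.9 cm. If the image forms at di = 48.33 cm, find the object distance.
1/do = 1/f − 1/di → do = 66 cm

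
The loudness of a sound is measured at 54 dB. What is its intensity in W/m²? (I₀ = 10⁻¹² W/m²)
I = I₀·10^(β/10) = 2.51 × 10⁻⁷ W/m²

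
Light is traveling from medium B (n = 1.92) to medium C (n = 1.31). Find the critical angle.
θc = arcsin(n₂/n₁) = 43.02°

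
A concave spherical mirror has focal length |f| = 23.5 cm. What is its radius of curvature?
R = 2|f| = 47 cm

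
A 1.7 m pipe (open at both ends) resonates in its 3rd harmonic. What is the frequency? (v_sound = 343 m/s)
fₙ = nv/(2L) = 302.6 Hz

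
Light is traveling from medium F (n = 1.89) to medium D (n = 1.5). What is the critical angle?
θc = arcsin(n₂/n₁) = 52.53°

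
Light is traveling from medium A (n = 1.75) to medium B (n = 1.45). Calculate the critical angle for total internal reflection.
θc = arcsin(n₂/n₁) = 55.95°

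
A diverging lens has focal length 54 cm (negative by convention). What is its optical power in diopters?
P = 1/f = -1.852 D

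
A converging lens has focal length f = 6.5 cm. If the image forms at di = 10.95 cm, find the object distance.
1/do = 1/f − 1/di → do = 15.99 cm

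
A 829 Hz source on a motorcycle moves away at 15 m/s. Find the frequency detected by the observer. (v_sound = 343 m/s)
f_obs = f·v/(v + v_s) = 794.3 Hz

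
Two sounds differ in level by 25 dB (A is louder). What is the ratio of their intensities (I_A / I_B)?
I_A/I_B = 10^(Δβ/10) = 316.2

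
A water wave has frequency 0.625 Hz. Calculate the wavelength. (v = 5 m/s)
λ = v/f = 8 m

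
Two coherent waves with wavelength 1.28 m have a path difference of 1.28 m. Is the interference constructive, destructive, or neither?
constructive — path difference = 1λ, a whole number of wavelengths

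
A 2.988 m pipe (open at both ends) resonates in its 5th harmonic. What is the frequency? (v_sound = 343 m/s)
fₙ = nv/(2L) = 287 Hz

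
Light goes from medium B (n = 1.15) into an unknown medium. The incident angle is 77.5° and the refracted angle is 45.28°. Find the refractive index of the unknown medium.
n₂ = n₁·sin θ₁ / sin θ₂ = 1.58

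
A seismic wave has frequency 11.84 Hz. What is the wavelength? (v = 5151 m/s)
λ = v/f = 435.1 m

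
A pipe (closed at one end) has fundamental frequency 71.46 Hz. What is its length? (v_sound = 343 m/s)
L = v/(4f₁) = 1.2 m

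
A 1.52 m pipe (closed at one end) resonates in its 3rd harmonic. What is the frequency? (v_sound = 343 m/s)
fₙ = nv/(4L) = 169.2 Hz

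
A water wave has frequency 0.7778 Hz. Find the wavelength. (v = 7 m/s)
λ = v/f = 9 m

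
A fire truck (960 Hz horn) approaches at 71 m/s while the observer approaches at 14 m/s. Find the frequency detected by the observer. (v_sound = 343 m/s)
f_obs = f·(v + v_o)/(v − v_s) = 1260 Hz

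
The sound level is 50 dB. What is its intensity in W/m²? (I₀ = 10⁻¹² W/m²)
I = I₀·10^(β/10) = 1.00 × 10⁻⁷ W/m²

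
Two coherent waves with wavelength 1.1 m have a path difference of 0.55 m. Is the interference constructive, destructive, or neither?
destructive — path difference = 0.5λ, an odd multiple of λ/2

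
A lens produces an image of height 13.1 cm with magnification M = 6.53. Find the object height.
ho = |hi|/|M| = 2.006 cm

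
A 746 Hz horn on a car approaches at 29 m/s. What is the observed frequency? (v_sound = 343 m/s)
f_obs = f·v/(v − v_s) = 814.9 Hz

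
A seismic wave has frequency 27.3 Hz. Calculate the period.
T = 1/f = 0.03663 s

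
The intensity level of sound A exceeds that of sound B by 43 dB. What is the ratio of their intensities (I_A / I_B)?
I_A/I_B = 10^(Δβ/10) = 19950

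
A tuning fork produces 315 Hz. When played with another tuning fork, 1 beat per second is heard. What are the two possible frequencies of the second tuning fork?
f₂ = 315 ± 1 Hz → 316 Hz or 314 Hz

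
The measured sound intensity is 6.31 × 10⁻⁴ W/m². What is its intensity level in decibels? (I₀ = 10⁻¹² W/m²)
β = 10·log₁₀(I/I₀) = 88 dB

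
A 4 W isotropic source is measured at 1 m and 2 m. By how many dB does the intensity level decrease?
Δβ = 20·log₁₀(r₂/r₁) = 6.021 dB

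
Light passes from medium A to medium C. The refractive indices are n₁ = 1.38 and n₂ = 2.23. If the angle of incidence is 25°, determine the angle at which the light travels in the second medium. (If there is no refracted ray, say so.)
sin θ₂ = (n₁/n₂)·sin θ₁ = 0.2615 → θ₂ = 15.16°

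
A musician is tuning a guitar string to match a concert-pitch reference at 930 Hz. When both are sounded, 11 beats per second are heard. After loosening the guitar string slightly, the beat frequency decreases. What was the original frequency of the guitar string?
941 Hz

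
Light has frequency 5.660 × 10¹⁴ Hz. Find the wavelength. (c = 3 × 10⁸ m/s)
λ = c/f = 530 nm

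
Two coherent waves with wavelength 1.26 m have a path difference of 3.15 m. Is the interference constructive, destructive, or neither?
destructive — path difference = 2.5λ, an odd multiple of λ/2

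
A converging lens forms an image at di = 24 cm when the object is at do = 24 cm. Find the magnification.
M = −di/do = -1 (inverted image)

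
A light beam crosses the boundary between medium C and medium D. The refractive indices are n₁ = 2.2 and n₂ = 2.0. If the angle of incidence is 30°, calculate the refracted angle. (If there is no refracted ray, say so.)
sin θ₂ = (n₁/n₂)·sin θ₁ = 0.55 → θ₂ = 33.37°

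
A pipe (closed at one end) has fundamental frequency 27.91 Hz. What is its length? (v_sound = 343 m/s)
L = v/(4f₁) = 3.072 m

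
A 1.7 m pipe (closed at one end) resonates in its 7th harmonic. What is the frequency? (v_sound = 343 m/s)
fₙ = nv/(4L) = 353.1 Hz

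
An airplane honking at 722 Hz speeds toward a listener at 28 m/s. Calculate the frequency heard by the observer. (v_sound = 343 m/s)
f_obs = f·v/(v − v_s) = 786.2 Hz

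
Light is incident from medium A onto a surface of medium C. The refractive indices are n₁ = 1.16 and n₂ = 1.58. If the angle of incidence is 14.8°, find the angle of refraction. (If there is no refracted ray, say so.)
sin θ₂ = (n₁/n₂)·sin θ₁ = 0.1875 → θ₂ = 10.81°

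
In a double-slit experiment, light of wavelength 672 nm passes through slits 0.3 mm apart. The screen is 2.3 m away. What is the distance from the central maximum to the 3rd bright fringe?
y = mλL/d = 15.46 mm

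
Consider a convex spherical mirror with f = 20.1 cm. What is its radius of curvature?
R = 2|f| = 40.2 cm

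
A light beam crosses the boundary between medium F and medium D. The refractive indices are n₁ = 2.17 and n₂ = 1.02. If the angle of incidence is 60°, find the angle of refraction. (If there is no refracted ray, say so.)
sin θ₂ = (n₁/n₂)·sin θ₁ = 1.842 > 1, so there is no refracted ray — the light undergoes total internal reflection.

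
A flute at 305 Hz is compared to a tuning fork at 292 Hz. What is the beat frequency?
13 Hz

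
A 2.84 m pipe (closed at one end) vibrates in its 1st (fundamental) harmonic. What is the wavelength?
λₙ = 4L/n = 11.36 m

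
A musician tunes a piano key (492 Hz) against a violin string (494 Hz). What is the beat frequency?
2 Hz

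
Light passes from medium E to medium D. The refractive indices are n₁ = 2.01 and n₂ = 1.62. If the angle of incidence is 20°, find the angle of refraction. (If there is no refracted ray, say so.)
sin θ₂ = (n₁/n₂)·sin θ₁ = 0.4244 → θ₂ = 25.11°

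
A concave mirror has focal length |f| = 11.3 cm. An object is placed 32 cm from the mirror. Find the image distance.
f = +11.3 cm (concave); 1/di = 1/f − 1/do → di = 17.47 cm (real image, in front of mirror)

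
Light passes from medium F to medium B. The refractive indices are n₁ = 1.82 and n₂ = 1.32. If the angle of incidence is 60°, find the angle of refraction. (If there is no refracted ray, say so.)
sin θ₂ = (n₁/n₂)·sin θ₁ = 1.194 > 1, so there is no refracted ray — the light undergoes total internal reflection.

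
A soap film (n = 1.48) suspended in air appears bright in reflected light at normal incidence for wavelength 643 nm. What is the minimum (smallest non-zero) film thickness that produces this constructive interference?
2nt = (m − ½)λ with m = 1 → t = (m − ½)λ/(2n) = 108.6 nm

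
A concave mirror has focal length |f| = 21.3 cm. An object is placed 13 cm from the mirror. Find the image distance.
f = +21.3 cm (concave); 1/di = 1/f − 1/do → di = -33.36 cm (virtual image, behind mirror)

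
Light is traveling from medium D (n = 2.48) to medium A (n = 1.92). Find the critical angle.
θc = arcsin(n₂/n₁) = 50.73°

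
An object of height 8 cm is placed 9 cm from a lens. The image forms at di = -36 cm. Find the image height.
hi = (-di/do) × ho = 32 cm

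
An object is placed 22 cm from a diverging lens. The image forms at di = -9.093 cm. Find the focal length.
1/f = 1/do + 1/di → f = -15.5 cm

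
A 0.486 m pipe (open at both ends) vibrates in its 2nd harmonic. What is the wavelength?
λₙ = 2L/n = 0.486 m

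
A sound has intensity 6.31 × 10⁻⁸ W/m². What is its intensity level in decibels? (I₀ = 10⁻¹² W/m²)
β = 10·log₁₀(I/I₀) = 48 dB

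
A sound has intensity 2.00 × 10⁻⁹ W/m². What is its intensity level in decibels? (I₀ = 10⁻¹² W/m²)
β = 10·log₁₀(I/I₀) = 33.01 dB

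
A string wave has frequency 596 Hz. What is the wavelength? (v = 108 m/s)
λ = v/f = 0.1812 m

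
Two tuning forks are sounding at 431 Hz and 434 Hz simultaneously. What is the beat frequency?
3 Hz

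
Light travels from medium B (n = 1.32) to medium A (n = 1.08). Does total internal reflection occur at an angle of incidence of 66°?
θc = arcsin(n₂/n₁) = 54.9°; 66° > θc, so yes — total internal reflection.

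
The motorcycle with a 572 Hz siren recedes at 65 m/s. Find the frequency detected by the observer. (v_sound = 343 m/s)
f_obs = f·v/(v + v_s) = 480.9 Hz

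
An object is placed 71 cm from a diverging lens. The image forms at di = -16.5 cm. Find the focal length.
1/f = 1/do + 1/di → f = -21.5 cm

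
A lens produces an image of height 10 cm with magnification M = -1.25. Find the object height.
ho = |hi|/|M| = 8 cm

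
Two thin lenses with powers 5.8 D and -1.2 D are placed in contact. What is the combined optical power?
P_total = P₁ + P₂ = 4.6 D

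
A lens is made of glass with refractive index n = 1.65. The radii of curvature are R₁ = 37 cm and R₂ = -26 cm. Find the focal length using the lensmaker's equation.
1/f = (n − 1)(1/R₁ − 1/R₂) → f = 23.49 cm (converging lens)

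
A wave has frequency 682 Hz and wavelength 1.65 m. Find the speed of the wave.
v = fλ = 1125 m/s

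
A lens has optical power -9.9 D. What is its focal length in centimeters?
f = 1/P = -10.1 cm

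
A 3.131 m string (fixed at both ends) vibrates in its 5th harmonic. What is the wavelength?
λₙ = 2L/n = 1.252 m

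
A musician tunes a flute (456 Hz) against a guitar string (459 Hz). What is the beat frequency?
3 Hz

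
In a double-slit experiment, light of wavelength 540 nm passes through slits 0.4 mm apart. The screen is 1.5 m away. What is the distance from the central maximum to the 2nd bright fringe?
y = mλL/d = 4.05 mm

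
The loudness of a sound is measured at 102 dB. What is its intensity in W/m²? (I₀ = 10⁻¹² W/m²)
I = I₀·10^(β/10) = 1.58 × 10⁻² W/m²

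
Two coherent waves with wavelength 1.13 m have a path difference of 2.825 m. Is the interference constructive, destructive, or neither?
destructive — path difference = 2.5λ, an odd multiple of λ/2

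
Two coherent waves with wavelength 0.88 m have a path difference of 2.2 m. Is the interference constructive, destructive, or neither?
destructive — path difference = 2.5λ, an odd multiple of λ/2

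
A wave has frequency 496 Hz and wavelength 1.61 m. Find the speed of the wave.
v = fλ = 798.6 m/s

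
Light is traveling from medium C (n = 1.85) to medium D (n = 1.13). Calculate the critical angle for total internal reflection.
θc = arcsin(n₂/n₁) = 37.65°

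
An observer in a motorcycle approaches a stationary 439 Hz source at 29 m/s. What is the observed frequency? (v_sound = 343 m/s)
f_obs = f·(v + v_o)/v = 476.1 Hz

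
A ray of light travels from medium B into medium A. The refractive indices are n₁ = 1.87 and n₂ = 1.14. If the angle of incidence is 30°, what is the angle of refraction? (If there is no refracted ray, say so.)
sin θ₂ = (n₁/n₂)·sin θ₁ = 0.8202 → θ₂ = 55.1°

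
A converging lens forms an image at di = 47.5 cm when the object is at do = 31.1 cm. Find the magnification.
M = −di/do = -1.527 (inverted image)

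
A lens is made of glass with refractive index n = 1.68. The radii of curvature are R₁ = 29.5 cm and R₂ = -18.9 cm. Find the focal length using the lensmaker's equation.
1/f = (n − 1)(1/R₁ − 1/R₂) → f = 16.94 cm (converging lens)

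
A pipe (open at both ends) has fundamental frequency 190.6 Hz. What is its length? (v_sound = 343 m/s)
L = v/(2f₁) = 0.8998 m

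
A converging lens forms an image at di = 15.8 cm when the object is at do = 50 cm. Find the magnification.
M = −di/do = -0.316 (inverted image)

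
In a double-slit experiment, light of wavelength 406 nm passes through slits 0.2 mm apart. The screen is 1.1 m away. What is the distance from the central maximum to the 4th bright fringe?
y = mλL/d = 8.932 mm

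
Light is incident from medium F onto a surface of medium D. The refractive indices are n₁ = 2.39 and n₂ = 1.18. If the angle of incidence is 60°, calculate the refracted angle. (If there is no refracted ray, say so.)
sin θ₂ = (n₁/n₂)·sin θ₁ = 1.754 > 1, so there is no refracted ray — the light undergoes total internal reflection.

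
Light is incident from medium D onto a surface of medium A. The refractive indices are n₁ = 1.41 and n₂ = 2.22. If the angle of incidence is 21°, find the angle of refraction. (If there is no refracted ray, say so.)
sin θ₂ = (n₁/n₂)·sin θ₁ = 0.2276 → θ₂ = 13.16°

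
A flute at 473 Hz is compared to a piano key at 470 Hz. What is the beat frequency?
3 Hz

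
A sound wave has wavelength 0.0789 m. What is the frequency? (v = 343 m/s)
f = v/λ = 4347 Hz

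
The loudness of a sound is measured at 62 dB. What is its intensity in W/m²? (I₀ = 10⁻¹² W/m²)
I = I₀·10^(β/10) = 1.58 × 10⁻⁶ W/m²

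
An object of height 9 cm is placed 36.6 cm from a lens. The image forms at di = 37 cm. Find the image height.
hi = (-di/do) × ho = -9.098 cm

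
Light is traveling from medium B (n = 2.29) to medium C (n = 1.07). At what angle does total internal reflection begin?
θc = arcsin(n₂/n₁) = 27.86°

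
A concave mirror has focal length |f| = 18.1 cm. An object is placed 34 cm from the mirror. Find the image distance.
f = +18.1 cm (concave); 1/di = 1/f − 1/do → di = 38.7 cm (real image, in front of mirror)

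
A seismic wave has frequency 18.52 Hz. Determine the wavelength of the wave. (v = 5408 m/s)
λ = v/f = 292 m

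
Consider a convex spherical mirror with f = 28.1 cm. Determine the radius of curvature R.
R = 2|f| = 56.2 cm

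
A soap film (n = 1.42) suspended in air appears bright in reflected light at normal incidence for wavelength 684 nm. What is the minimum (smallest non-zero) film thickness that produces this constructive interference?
2nt = (m − ½)λ with m = 1 → t = (m − ½)λ/(2n) = 120.4 nm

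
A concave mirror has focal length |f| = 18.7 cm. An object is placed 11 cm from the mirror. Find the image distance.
f = +18.7 cm (concave); 1/di = 1/f − 1/do → di = -26.71 cm (virtual image, behind mirror)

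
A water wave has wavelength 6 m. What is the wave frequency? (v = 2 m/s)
f = v/λ = 0.3333 Hz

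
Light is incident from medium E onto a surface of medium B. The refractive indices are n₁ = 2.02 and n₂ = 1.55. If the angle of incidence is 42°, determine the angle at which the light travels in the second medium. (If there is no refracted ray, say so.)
sin θ₂ = (n₁/n₂)·sin θ₁ = 0.872 → θ₂ = 60.7°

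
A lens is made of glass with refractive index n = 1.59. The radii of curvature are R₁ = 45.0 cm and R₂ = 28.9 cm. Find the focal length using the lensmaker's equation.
1/f = (n − 1)(1/R₁ − 1/R₂) → f = -136.9 cm (diverging lens)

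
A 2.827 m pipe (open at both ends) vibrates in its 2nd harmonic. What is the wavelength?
λₙ = 2L/n = 2.827 m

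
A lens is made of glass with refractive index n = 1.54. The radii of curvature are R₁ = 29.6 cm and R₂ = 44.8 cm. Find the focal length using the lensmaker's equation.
1/f = (n − 1)(1/R₁ − 1/R₂) → f = 161.6 cm (converging lens)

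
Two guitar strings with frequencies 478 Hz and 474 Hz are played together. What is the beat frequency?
4 Hz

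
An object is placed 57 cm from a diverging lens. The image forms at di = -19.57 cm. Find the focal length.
1/f = 1/do + 1/di → f = -29.8 cm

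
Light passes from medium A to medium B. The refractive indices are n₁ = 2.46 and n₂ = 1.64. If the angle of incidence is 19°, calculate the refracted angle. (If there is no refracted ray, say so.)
sin θ₂ = (n₁/n₂)·sin θ₁ = 0.4884 → θ₂ = 29.23°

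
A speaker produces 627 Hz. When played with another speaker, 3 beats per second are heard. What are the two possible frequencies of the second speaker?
f₂ = 627 ± 3 Hz → 630 Hz or 624 Hz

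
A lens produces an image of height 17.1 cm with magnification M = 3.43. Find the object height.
ho = |hi|/|M| = 4.985 cm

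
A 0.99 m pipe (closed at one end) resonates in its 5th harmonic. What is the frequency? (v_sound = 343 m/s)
fₙ = nv/(4L) = 433.1 Hz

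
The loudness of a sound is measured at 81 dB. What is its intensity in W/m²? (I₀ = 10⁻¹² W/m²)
I = I₀·10^(β/10) = 1.26 × 10⁻⁴ W/m²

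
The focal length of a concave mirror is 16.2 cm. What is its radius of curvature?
R = 2|f| = 32.4 cm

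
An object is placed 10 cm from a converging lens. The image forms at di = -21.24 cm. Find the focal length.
1/f = 1/do + 1/di → f = 18.9 cm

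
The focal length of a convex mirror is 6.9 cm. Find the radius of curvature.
R = 2|f| = 13.8 cm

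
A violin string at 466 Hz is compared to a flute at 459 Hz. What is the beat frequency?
7 Hz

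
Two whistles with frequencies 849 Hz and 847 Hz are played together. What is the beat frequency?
2 Hz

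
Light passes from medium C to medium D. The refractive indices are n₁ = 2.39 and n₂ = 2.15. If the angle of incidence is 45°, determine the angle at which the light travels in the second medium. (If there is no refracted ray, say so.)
sin θ₂ = (n₁/n₂)·sin θ₁ = 0.786 → θ₂ = 51.82°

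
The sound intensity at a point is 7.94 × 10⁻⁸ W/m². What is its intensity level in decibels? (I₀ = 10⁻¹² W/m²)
β = 10·log₁₀(I/I₀) = 49 dB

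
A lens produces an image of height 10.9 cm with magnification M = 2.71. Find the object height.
ho = |hi|/|M| = 4.022 cm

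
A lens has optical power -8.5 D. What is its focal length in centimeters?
f = 1/P = -11.76 cm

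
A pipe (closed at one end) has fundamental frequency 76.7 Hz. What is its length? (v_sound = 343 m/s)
L = v/(4f₁) = 1.118 m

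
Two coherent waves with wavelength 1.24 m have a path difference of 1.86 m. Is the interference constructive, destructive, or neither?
destructive — path difference = 1.5λ, an odd multiple of λ/2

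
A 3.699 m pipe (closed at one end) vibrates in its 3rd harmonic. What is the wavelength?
λₙ = 4L/n = 4.932 m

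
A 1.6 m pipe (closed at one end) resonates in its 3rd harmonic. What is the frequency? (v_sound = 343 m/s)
fₙ = nv/(4L) = 160.8 Hz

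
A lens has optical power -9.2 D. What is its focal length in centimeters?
f = 1/P = -10.87 cm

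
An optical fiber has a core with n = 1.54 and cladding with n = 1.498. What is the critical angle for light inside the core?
θc = arcsin(n_cladding/n_core) = 76.59°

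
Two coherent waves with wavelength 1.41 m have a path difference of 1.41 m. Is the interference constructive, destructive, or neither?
constructive — path difference = 1λ, a whole number of wavelengths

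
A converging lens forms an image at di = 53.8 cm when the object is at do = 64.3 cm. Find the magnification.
M = −di/do = -0.8367 (inverted image)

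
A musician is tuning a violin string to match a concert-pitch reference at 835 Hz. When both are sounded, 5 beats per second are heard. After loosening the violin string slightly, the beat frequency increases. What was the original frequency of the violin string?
830 Hz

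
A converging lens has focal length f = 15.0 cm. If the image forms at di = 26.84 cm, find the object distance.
1/do = 1/f − 1/di → do = 34 cm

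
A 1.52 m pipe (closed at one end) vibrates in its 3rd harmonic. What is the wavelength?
λₙ = 4L/n = 2.027 m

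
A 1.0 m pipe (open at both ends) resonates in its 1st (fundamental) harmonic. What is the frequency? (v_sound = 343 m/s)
fₙ = nv/(2L) = 171.5 Hz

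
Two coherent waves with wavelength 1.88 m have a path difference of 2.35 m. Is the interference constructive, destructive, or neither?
neither (partial) — path difference = 1.25λ, neither a whole number of wavelengths nor an odd multiple of λ/2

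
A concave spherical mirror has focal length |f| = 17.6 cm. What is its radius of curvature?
R = 2|f| = 35.2 cm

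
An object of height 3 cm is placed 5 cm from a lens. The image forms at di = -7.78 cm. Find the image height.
hi = (-di/do) × ho = 4.668 cm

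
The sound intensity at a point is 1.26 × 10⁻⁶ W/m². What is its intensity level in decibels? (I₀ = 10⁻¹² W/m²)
β = 10·log₁₀(I/I₀) = 61 dB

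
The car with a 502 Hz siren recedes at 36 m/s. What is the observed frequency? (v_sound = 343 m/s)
f_obs = f·v/(v + v_s) = 454.3 Hz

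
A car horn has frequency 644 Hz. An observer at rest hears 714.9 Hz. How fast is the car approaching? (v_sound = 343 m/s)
v_s = v·(1 − f/f_obs) = 34.02 m/s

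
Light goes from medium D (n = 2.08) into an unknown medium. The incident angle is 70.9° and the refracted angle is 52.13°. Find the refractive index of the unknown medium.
n₂ = n₁·sin θ₁ / sin θ₂ = 2.49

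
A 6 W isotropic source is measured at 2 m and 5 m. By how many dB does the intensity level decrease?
Δβ = 20·log₁₀(r₂/r₁) = 7.959 dB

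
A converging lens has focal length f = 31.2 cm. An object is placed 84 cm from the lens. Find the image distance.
1/di = 1/f − 1/do → di = 49.64 cm (real image)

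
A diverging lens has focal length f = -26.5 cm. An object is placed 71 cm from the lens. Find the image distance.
1/di = 1/f − 1/do → di = -19.3 cm (virtual image)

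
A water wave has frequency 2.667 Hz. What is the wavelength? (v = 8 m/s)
λ = v/f = 3 m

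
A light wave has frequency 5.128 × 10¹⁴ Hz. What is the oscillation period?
T = 1/f = 1.950 × 10⁻¹⁵ s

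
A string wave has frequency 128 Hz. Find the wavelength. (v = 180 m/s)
λ = v/f = 1.406 m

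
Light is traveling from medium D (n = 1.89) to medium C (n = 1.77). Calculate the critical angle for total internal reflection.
θc = arcsin(n₂/n₁) = 69.47°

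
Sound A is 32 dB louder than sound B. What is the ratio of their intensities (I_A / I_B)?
I_A/I_B = 10^(Δβ/10) = 1585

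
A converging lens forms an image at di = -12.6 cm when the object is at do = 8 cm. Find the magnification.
M = −di/do = 1.575 (upright image)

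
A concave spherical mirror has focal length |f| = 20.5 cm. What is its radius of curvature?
R = 2|f| = 41 cm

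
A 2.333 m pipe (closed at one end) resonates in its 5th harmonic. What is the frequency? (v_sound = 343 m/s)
fₙ = nv/(4L) = 183.8 Hz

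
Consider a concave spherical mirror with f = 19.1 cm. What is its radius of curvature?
R = 2|f| = 38.2 cm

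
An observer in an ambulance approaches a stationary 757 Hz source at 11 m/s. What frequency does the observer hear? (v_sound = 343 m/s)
f_obs = f·(v + v_o)/v = 781.3 Hz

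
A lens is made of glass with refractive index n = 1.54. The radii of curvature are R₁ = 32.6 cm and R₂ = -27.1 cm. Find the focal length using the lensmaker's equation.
1/f = (n − 1)(1/R₁ − 1/R₂) → f = 27.4 cm (converging lens)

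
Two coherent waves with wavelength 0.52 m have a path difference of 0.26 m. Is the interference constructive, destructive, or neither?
destructive — path difference = 0.5λ, an odd multiple of λ/2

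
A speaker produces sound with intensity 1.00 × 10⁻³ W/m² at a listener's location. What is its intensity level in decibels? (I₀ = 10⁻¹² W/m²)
β = 10·log₁₀(I/I₀) = 90 dB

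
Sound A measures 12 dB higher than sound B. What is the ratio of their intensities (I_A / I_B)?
I_A/I_B = 10^(Δβ/10) = 15.85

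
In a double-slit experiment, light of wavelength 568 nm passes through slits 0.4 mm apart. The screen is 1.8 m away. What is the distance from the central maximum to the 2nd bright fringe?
y = mλL/d = 5.112 mm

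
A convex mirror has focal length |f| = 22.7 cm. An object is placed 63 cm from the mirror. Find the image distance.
f = −22.7 cm (convex); 1/di = 1/f − 1/do → di = -16.69 cm (virtual image, behind mirror)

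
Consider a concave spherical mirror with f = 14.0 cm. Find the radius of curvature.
R = 2|f| = 28 cm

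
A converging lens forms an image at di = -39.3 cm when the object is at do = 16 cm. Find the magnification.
M = −di/do = 2.456 (upright image)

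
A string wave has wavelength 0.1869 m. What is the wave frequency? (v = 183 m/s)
f = v/λ = 979.1 Hz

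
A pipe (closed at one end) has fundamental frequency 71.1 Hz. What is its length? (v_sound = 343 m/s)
L = v/(4f₁) = 1.206 m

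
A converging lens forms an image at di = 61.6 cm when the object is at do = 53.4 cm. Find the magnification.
M = −di/do = -1.154 (inverted image)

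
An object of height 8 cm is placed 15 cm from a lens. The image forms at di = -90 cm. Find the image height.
hi = (-di/do) × ho = 48 cm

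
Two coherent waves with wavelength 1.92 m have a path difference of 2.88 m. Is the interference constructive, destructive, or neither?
destructive — path difference = 1.5λ, an odd multiple of λ/2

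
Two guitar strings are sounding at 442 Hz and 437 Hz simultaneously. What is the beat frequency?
5 Hz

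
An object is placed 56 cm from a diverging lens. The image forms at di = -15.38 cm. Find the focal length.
1/f = 1/do + 1/di → f = -21.2 cm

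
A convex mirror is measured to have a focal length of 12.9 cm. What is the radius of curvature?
R = 2|f| = 25.8 cm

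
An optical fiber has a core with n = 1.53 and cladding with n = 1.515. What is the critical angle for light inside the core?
θc = arcsin(n_cladding/n_core) = 81.97°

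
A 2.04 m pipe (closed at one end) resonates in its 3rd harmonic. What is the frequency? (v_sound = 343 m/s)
fₙ = nv/(4L) = 126.1 Hz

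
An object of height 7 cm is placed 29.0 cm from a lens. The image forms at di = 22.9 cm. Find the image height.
hi = (-di/do) × ho = -5.528 cm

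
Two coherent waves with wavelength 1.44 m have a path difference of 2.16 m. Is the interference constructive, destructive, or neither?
destructive — path difference = 1.5λ, an odd multiple of λ/2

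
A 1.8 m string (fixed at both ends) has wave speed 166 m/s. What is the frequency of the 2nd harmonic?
fₙ = nv/(2L) = 92.22 Hz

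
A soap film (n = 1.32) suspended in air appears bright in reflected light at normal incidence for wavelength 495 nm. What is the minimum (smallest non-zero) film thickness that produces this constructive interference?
2nt = (m − ½)λ with m = 1 → t = (m − ½)λ/(2n) = 93.75 nm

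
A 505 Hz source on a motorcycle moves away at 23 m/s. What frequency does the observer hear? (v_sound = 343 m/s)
f_obs = f·v/(v + v_s) = 473.3 Hz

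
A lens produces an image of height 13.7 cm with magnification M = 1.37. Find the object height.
ho = |hi|/|M| = 10 cm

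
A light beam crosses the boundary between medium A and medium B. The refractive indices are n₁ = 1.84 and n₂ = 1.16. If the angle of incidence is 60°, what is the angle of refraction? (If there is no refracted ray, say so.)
sin θ₂ = (n₁/n₂)·sin θ₁ = 1.374 > 1, so there is no refracted ray — the light undergoes total internal reflection.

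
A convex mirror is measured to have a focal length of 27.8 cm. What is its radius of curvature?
R = 2|f| = 55.6 cm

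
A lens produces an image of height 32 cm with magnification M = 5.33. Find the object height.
ho = |hi|/|M| = 6.004 cm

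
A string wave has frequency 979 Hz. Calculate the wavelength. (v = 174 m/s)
λ = v/f = 0.1777 m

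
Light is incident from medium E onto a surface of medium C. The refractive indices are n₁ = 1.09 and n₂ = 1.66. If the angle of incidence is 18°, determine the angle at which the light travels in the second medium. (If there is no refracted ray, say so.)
sin θ₂ = (n₁/n₂)·sin θ₁ = 0.2029 → θ₂ = 11.71°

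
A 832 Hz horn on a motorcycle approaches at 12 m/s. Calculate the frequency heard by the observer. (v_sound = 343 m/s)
f_obs = f·v/(v − v_s) = 862.2 Hz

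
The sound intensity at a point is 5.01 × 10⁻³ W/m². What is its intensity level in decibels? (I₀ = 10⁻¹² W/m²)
β = 10·log₁₀(I/I₀) = 97 dB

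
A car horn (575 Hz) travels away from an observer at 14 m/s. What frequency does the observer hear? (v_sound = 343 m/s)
f_obs = f·v/(v + v_s) = 552.5 Hz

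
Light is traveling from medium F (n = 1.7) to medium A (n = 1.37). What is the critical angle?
θc = arcsin(n₂/n₁) = 53.7°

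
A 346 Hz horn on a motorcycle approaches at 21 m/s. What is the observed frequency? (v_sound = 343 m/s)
f_obs = f·v/(v − v_s) = 368.6 Hz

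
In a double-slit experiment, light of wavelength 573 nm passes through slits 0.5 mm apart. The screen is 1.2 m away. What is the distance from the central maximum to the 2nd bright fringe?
y = mλL/d = 2.75 mm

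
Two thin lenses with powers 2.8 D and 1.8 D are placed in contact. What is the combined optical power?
P_total = P₁ + P₂ = 4.6 D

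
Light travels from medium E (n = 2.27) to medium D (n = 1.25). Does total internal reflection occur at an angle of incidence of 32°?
θc = arcsin(n₂/n₁) = 33.41°; 32° < θc, so no — the ray refracts.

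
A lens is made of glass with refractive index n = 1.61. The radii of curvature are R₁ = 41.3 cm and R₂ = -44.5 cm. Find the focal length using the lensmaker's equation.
1/f = (n − 1)(1/R₁ − 1/R₂) → f = 35.12 cm (converging lens)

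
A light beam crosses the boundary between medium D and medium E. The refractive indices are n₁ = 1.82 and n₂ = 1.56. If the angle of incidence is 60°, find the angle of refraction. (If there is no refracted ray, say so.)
sin θ₂ = (n₁/n₂)·sin θ₁ = 1.01 > 1, so there is no refracted ray — the light undergoes total internal reflection.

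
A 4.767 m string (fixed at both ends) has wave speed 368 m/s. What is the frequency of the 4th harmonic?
fₙ = nv/(2L) = 154.4 Hz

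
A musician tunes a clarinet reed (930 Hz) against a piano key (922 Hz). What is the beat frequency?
8 Hz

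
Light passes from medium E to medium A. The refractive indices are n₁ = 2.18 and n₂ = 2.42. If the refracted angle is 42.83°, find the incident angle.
sin θ₁ = (n₂/n₁)·sin θ₂ → θ₁ = 49°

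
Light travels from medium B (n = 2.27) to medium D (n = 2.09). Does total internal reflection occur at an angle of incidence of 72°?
θc = arcsin(n₂/n₁) = 67.03°; 72° > θc, so yes — total internal reflection.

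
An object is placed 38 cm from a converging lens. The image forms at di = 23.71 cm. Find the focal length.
1/f = 1/do + 1/di → f = 14.6 cm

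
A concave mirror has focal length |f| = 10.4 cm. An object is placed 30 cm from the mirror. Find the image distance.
f = +10.4 cm (concave); 1/di = 1/f − 1/do → di = 15.92 cm (real image, in front of mirror)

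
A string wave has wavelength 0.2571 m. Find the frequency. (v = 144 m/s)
f = v/λ = 560.1 Hz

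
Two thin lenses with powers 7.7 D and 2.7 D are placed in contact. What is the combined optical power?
P_total = P₁ + P₂ = 10.4 D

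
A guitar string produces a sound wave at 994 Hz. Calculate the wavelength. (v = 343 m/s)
λ = v/f = 0.3451 m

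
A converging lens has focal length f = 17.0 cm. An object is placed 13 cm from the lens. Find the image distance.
1/di = 1/f − 1/do → di = -55.25 cm (virtual image)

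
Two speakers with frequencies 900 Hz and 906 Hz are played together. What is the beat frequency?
6 Hz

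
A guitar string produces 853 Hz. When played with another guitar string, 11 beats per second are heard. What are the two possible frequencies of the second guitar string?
f₂ = 853 ± 11 Hz → 864 Hz or 842 Hz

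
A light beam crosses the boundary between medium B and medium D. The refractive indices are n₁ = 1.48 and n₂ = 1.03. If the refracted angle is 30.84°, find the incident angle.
sin θ₁ = (n₂/n₁)·sin θ₂ → θ₁ = 20.9°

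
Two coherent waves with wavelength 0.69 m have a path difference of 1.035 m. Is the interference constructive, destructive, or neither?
destructive — path difference = 1.5λ, an odd multiple of λ/2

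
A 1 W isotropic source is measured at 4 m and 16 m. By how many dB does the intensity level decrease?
Δβ = 20·log₁₀(r₂/r₁) = 12.04 dB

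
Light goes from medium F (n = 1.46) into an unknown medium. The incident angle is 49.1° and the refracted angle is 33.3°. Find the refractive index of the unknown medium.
n₂ = n₁·sin θ₁ / sin θ₂ = 2.01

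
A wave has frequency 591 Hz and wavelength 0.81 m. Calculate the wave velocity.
v = fλ = 478.7 m/s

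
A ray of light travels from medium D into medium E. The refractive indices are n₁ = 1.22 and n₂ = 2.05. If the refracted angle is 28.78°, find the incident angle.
sin θ₁ = (n₂/n₁)·sin θ₂ → θ₁ = 54°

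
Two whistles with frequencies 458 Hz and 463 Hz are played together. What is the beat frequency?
5 Hz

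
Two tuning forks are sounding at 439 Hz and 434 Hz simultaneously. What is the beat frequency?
5 Hz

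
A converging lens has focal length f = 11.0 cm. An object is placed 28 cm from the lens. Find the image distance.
1/di = 1/f − 1/do → di = 18.12 cm (real image)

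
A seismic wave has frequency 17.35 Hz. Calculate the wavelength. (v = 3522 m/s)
λ = v/f = 203 m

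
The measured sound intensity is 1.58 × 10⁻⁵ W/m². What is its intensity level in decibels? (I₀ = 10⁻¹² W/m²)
β = 10·log₁₀(I/I₀) = 71.99 dB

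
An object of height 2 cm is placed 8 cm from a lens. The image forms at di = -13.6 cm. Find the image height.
hi = (-di/do) × ho = 3.4 cm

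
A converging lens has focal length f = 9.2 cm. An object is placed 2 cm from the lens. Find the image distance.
1/di = 1/f − 1/do → di = -2.556 cm (virtual image)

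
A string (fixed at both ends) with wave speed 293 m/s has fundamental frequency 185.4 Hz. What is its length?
L = v/(2f₁) = 0.7902 m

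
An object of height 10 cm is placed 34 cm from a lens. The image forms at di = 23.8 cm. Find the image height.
hi = (-di/do) × ho = -7 cm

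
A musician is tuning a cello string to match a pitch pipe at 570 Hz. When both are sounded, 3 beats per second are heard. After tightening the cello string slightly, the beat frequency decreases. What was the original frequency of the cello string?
567 Hz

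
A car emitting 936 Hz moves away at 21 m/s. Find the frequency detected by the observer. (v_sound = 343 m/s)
f_obs = f·v/(v + v_s) = 882 Hz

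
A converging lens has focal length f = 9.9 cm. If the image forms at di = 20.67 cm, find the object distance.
1/do = 1/f − 1/di → do = 19 cm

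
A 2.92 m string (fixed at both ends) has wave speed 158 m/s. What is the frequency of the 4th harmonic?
fₙ = nv/(2L) = 108.2 Hz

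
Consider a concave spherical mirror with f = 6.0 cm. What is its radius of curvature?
R = 2|f| = 12 cm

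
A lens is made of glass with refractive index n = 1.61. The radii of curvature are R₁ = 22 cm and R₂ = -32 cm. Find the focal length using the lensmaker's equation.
1/f = (n − 1)(1/R₁ − 1/R₂) → f = 21.37 cm (converging lens)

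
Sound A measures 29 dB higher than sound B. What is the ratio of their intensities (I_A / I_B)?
I_A/I_B = 10^(Δβ/10) = 794.3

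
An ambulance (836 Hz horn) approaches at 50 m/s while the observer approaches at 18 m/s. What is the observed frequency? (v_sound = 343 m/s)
f_obs = f·(v + v_o)/(v − v_s) = 1030 Hz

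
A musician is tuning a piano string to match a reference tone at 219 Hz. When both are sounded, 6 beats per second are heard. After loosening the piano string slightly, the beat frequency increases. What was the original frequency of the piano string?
213 Hz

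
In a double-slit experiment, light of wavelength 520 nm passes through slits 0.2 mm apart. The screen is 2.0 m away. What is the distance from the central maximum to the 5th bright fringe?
y = mλL/d = 26 mm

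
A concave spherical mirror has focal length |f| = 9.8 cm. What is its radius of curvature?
R = 2|f| = 19.6 cm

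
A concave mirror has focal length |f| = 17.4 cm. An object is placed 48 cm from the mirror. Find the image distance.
f = +17.4 cm (concave); 1/di = 1/f − 1/do → di = 27.29 cm (real image, in front of mirror)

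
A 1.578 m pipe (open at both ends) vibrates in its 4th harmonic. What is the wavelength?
λₙ = 2L/n = 0.789 m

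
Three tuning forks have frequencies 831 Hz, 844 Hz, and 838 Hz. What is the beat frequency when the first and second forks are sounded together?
13 Hz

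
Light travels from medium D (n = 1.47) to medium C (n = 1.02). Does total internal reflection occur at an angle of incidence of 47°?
θc = arcsin(n₂/n₁) = 43.94°; 47° > θc, so yes — total internal reflection.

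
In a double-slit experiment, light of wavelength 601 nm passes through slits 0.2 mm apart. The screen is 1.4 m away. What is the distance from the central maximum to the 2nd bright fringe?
y = mλL/d = 8.414 mm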